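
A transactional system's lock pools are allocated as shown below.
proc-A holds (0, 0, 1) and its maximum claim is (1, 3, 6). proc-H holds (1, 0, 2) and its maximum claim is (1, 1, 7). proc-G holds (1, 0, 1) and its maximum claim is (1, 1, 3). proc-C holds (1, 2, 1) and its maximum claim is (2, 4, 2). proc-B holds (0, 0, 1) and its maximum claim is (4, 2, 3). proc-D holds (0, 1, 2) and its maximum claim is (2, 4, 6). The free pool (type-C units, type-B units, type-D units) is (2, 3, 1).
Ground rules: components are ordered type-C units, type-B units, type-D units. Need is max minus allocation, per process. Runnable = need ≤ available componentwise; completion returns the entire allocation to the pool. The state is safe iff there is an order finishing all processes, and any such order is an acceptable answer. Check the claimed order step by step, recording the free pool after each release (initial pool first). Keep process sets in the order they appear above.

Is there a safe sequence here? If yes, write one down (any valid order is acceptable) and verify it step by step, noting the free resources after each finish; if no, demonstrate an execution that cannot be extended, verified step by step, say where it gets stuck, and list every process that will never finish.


The state is SAFE; one workable sequence: proc-C, proc-G, proc-B, proc-D, proc-H, proc-A.
Key observation: proc-C marks the first exact bind of the order: its need (1, 2, 1) fits the free (2, 3, 1) with zero slack on a requested resource.
Walking it through:
  pool = (2, 3, 1)
  proc-C: need (1, 2, 1) fits (2, 3, 1); releases (1, 2, 1), pool now (3, 5, 2)
  proc-G: need (0, 1, 2) fits (3, 5, 2); releases (1, 0, 1), pool now (4, 5, 3)
  proc-B: need (4, 2, 2) fits (4, 5, 3); releases (0, 0, 1), pool now (4, 5, 4)
  proc-D: need (2, 3, 4) fits (4, 5, 4); releases (0, 1, 2), pool now (4, 6, 6)
  proc-H: need (0, 1, 5) fits (4, 6, 6); releases (1, 0, 2), pool now (5, 6, 8)
  proc-A: need (1, 3, 5) fits (5, 6, 8); releases (0, 0, 1), pool now (5, 6, 9)


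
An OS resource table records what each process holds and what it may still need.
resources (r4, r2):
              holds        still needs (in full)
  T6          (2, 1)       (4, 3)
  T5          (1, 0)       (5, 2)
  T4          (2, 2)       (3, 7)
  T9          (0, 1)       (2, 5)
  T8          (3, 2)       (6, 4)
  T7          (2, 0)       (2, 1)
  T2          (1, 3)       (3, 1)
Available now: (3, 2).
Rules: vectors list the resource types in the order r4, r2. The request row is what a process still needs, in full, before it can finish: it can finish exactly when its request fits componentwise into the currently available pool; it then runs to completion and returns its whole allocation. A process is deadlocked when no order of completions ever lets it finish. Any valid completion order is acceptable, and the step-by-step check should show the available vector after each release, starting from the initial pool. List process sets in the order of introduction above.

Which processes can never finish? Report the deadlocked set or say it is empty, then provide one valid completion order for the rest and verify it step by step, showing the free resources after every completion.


The deadlocked set is empty.
Key observation: beginning at T7, releases accumulate fast enough that every process eventually fits.
One completion order for the rest: T7, T2, T8, T4, T6, T5, T9. Check, step by step:
  pool = (3, 2)
  T7: need (2, 1) fits (3, 2); releases (2, 0), pool now (5, 2)
  T2: need (3, 1) fits (5, 2); releases (1, 3), pool now (6, 5)
  T8: need (6, 4) fits (6, 5); releases (3, 2), pool now (9, 7)
  T4: need (3, 7) fits (9, 7); releases (2, 2), pool now (11, 9)
  T6: need (4, 3) fits (11, 9); releases (2, 1), pool now (13, 10)
  T5: need (5, 2) fits (13, 10); releases (1, 0), pool now (14, 10)
  T9: need (2, 5) fits (14, 10); releases (0, 1), pool now (14, 11)


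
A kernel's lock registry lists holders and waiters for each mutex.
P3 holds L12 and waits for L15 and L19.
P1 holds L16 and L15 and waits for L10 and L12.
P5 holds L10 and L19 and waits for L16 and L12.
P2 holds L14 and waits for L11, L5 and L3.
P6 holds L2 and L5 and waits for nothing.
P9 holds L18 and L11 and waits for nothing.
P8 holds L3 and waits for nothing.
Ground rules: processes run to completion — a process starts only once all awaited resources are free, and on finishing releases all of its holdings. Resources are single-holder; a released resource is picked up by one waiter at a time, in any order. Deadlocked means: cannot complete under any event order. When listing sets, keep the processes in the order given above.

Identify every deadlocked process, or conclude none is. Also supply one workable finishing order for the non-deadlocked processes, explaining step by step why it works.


The deadlocked set is P3, P1 and P5.
Key observation: the wait chain closes on itself along P3 -> P1 -> P3; P5 is caught in further circular waits.
The rest can finish in the order P8, P6, P9, P2.
Step-by-step check:
  run P8 (it waits on nothing); releases L3
  run P6 (it waits on nothing); releases L2 and L5
  run P9 (it waits on nothing); releases L18 and L11
  P2 waits on L11, L5 and L3 — all released -> runs and releases L14


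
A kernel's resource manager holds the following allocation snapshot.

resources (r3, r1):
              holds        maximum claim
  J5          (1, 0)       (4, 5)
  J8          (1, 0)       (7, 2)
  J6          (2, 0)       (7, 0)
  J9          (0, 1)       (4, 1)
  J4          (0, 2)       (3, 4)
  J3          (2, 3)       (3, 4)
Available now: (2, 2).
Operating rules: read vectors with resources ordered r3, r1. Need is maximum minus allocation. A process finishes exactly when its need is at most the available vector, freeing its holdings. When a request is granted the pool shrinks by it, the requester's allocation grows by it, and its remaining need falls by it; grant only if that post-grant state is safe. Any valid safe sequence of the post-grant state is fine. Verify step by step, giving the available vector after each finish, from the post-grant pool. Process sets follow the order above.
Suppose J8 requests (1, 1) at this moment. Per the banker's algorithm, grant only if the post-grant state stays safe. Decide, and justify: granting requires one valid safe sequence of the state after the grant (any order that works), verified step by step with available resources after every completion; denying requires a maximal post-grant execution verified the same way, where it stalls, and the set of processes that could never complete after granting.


DENY — the pretend-granted state is unsafe.
Key observation: r3 is the bottleneck — with J3, J4, J5, J9 done the pool holds (4, 7), short of every remaining need.
On the post-grant state, J3, J4, J5, J9 is a maximal run — nothing extends it. Step-by-step check:
  pool = (1, 1)
  J3: need (1, 1) fits (1, 1); releases (2, 3), pool now (3, 4)
  J4: need (3, 2) fits (3, 4); releases (0, 2), pool now (3, 6)
  J5: need (3, 5) fits (3, 6); releases (1, 0), pool now (4, 6)
  J9: need (4, 0) fits (4, 6); releases (0, 1), pool now (4, 7)
  J8 cannot run: need (5, 1) vs free (4, 7) (insufficient r3)
  J6 cannot run: need (5, 0) vs free (4, 7) (insufficient r3)
Had the request been granted, J8 and J6 could never finish.


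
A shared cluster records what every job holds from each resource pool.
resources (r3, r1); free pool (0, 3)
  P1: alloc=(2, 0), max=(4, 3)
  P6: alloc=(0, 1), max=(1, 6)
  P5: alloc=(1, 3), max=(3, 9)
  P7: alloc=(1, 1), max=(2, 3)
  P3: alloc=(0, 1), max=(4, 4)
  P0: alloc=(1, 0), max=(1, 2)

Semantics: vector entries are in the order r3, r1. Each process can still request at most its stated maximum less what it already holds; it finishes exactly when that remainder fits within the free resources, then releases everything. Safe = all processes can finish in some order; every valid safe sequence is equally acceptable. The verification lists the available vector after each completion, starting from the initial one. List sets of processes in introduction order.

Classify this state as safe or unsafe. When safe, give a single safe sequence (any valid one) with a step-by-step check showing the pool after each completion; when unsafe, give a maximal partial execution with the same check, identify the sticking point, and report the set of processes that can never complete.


SAFE. One safe sequence: P0, P7, P1, P3, P6, P5.
Key observation: at P7 the run first touches a limit — (1, 2) against (1, 3), exact on a resource it actually requests.
Walking it through:
  pool = (0, 3)
  P0: need (0, 2) fits (0, 3); releases (1, 0), pool now (1, 3)
  P7: need (1, 2) fits (1, 3); releases (1, 1), pool now (2, 4)
  P1: need (2, 3) fits (2, 4); releases (2, 0), pool now (4, 4)
  P3: need (4, 3) fits (4, 4); releases (0, 1), pool now (4, 5)
  P6: need (1, 5) fits (4, 5); releases (0, 1), pool now (4, 6)
  P5: need (2, 6) fits (4, 6); releases (1, 3), pool now (5, 9)


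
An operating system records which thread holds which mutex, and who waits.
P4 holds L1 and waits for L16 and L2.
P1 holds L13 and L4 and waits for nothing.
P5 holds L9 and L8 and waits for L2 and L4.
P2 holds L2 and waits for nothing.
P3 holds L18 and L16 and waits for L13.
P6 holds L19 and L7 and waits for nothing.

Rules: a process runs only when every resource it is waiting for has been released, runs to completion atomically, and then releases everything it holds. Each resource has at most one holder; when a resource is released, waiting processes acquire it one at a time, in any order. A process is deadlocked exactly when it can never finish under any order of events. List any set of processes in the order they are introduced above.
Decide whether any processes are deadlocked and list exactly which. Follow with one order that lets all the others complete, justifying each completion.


The deadlocked set is empty.
Key observation: the waits form no ring: some process can always run, and its releases unblock the others one by one.
A valid finishing order for the others: P1, P3, P2, P6, P4, P5.
Check, step by step:
  P1: no waits; runs immediately, freeing L13 and L4
  run P3 (all its waits — L13 — are resolved); releases L18 and L16
  P2: no waits; runs immediately, freeing L2
  P6: no waits; runs immediately, freeing L19 and L7
  run P4 (all its waits — L16 and L2 — are resolved); releases L1
  run P5 (all its waits — L2 and L4 — are resolved); releases L9 and L8


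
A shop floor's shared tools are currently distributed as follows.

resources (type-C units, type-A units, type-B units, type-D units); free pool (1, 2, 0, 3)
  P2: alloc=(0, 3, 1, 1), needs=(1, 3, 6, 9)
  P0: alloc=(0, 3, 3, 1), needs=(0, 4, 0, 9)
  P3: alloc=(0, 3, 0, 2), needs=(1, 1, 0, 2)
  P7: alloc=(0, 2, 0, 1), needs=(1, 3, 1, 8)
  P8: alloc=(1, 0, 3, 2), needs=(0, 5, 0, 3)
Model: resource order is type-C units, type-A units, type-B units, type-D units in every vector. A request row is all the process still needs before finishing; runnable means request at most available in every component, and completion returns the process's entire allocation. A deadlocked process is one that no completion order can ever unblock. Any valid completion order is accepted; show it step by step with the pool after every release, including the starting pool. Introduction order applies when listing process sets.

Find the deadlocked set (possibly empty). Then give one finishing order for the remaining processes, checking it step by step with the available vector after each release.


Deadlocked: P2, P0 and P7.
Key observation: no order helps: past P3, P8, the free pool tops out at (2, 5, 3, 7), below what each blocked process needs in type-D units.
The rest can finish in the order P3, P8. Step-by-step check:
  pool = (1, 2, 0, 3)
  run P3 (needs (1, 1, 0, 2), free (1, 2, 0, 3)); after release of (0, 3, 0, 2) the pool is (1, 5, 0, 5)
  run P8 (needs (0, 5, 0, 3), free (1, 5, 0, 5)); after release of (1, 0, 3, 2) the pool is (2, 5, 3, 7)
None of the blocked processes ever fits:
  P2 still needs (1, 3, 6, 9) but only (2, 5, 3, 7) is free — short on type-B units and type-D units
  P0 still needs (0, 4, 0, 9) but only (2, 5, 3, 7) is free — short on type-D units
  P7 still needs (1, 3, 1, 8) but only (2, 5, 3, 7) is free — short on type-D units


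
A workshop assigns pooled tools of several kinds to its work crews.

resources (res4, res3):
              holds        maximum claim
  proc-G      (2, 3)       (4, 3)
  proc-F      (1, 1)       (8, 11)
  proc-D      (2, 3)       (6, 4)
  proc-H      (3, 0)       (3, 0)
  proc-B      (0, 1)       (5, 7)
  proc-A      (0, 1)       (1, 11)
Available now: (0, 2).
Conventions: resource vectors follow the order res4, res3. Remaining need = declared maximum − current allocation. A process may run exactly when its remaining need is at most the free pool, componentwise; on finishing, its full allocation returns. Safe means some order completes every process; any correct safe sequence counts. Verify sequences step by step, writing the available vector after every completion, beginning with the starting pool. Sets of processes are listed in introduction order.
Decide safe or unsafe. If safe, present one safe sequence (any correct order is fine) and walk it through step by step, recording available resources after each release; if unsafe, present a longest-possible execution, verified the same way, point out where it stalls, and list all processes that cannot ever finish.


UNSAFE.
Key observation: the pool after proc-H, proc-G, proc-D, proc-B is (7, 9); every surviving request exceeds it in res3, so progress ends there.
Going as far as possible: proc-H, proc-G, proc-D, proc-B; after that, nothing fits. Check, step by step:
  pool = (0, 2)
  proc-H: need (0, 0) fits (0, 2); releases (3, 0), pool now (3, 2)
  proc-G: need (2, 0) fits (3, 2); releases (2, 3), pool now (5, 5)
  proc-D: need (4, 1) fits (5, 5); releases (2, 3), pool now (7, 8)
  proc-B: need (5, 6) fits (7, 8); releases (0, 1), pool now (7, 9)
  blocked: proc-F wants (7, 10), pool (7, 9) — not enough res3
  blocked: proc-A wants (1, 10), pool (7, 9) — not enough res3
Never able to finish: proc-F and proc-A.


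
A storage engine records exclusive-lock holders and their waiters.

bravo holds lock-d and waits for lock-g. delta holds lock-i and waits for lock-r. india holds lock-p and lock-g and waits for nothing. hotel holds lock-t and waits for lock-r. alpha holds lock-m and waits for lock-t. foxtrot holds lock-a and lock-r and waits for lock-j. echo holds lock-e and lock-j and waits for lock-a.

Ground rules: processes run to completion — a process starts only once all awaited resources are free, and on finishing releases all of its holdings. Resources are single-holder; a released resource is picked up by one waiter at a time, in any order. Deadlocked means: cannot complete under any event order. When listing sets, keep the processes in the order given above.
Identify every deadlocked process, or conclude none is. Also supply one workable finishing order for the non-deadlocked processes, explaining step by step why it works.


The deadlocked set is delta, hotel, alpha, foxtrot and echo.
Key observation: the cycle foxtrot -> echo -> foxtrot can never break — each member waits on the next; delta, hotel and alpha wait into the deadlock from upstream.
A valid finishing order for the others: india, bravo.
Check, step by step:
  run india (it waits on nothing); releases lock-p and lock-g
  bravo: everything it awaited (lock-g) is free; runs, freeing lock-d


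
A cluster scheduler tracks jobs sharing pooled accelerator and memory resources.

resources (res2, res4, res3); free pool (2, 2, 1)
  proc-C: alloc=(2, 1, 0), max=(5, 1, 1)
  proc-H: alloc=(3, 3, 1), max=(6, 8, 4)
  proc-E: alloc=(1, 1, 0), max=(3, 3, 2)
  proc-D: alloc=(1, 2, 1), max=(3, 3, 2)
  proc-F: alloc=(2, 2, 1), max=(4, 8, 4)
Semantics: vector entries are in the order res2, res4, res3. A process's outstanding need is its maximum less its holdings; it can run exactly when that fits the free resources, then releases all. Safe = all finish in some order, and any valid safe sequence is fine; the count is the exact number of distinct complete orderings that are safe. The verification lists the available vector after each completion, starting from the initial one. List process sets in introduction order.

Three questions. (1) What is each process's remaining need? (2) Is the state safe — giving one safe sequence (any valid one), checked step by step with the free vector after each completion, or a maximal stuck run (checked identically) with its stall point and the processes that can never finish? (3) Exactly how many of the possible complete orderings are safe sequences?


(1) Remaining need (order res2, res4, res3):
  proc-C: (3, 0, 1)
  proc-H: (3, 5, 3)
  proc-E: (2, 2, 2)
  proc-D: (2, 1, 1)
  proc-F: (2, 6, 3)
(2) UNSAFE.
Key observation: the wall is res3: completing proc-D, proc-C, proc-E brings the pool only to (6, 6, 2), and all the rest need more.
Going as far as possible: proc-D, proc-C, proc-E; after that, nothing fits. Verifying each step:
  pool = (2, 2, 1)
  proc-D needs (2, 1, 1) <= (2, 2, 1) -> finishes; pool += (1, 2, 1) = (3, 4, 2)
  proc-C needs (3, 0, 1) <= (3, 4, 2) -> finishes; pool += (2, 1, 0) = (5, 5, 2)
  proc-E needs (2, 2, 2) <= (5, 5, 2) -> finishes; pool += (1, 1, 0) = (6, 6, 2)
  proc-H cannot run: need (3, 5, 3) vs free (6, 6, 2) (insufficient res3)
  proc-F cannot run: need (2, 6, 3) vs free (6, 6, 2) (insufficient res3)
Never able to finish: proc-H and proc-F.
(3) Precisely 0 of the possible complete orderings are safe sequences.


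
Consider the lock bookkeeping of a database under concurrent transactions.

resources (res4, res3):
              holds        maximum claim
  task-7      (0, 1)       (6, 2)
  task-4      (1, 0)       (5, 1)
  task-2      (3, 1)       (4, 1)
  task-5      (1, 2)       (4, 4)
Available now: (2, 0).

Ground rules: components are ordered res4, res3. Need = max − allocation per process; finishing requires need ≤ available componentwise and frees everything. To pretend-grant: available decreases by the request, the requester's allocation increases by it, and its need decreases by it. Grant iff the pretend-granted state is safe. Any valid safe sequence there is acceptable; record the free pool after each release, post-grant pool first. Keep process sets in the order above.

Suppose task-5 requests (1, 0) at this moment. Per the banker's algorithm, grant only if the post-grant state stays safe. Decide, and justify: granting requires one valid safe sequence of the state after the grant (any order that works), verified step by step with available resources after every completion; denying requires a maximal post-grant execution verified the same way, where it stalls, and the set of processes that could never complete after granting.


DENY. Granting would leave the state unsafe.
Key observation: after task-2, task-4 the pool peaks at (5, 1), and each blocked process is short somewhere: task-7 on res4; task-5 on res3.
After a pretend grant, a maximal execution: task-2, task-4 — then nothing else fits. Step-by-step check:
  pool = (1, 0)
  run task-2 (needs (1, 0), free (1, 0)); after release of (3, 1) the pool is (4, 1)
  run task-4 (needs (4, 1), free (4, 1)); after release of (1, 0) the pool is (5, 1)
  blocked: task-7 wants (6, 1), pool (5, 1) — not enough res4
  blocked: task-5 wants (2, 2), pool (5, 1) — not enough res3
Had the request been granted, task-7 and task-5 could never finish.


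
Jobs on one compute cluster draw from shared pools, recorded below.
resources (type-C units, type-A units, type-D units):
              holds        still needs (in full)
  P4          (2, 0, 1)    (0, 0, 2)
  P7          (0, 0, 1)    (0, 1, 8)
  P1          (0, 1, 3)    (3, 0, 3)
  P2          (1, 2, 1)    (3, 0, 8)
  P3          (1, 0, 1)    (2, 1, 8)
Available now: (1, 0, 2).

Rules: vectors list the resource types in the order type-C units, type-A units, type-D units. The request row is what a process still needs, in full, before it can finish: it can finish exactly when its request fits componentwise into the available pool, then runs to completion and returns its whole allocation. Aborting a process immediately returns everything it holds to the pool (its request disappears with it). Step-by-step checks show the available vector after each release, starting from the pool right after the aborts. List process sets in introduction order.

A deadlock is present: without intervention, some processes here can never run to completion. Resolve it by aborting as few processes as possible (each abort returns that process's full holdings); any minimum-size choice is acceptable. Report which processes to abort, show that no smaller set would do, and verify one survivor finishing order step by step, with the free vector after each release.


Minimum abort set: P7 and P2.
Key observation: P3 had no path to completion before; after the abort of P7 and P2 ((1, 2, 2) returned), step 3 is where it fits.
Why nothing smaller works — every single abort fails: P4 alone leaves P7 blocked (short on type-D units); P7 alone leaves P2 blocked (short on type-D units); P1 alone leaves P7 blocked (short on type-D units); P2 alone leaves P7 blocked (short on type-D units); P3 alone leaves P7 blocked (short on type-D units).
The survivors complete as P4, P1, P3. Check, step by step (starting from the post-abort pool):
  pool = (2, 2, 4)
  run P4 (needs (0, 0, 2), free (2, 2, 4)); after release of (2, 0, 1) the pool is (4, 2, 5)
  run P1 (needs (3, 0, 3), free (4, 2, 5)); after release of (0, 1, 3) the pool is (4, 3, 8)
  run P3 (needs (2, 1, 8), free (4, 3, 8)); after release of (1, 0, 1) the pool is (5, 3, 9)


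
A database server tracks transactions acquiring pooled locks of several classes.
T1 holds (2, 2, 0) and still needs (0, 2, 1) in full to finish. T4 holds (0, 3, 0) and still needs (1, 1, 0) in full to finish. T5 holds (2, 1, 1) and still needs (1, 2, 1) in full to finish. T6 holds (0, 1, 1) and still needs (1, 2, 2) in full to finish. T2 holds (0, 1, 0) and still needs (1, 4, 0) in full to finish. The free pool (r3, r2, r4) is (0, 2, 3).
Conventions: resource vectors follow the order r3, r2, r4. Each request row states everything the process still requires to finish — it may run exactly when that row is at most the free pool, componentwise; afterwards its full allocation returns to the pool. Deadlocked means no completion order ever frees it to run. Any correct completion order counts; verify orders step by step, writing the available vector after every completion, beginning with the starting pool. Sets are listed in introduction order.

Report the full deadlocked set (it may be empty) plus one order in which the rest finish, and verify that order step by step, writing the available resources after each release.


No process is deadlocked.
Key observation: beginning at T1, releases accumulate fast enough that every process eventually fits.
The rest can finish in the order T1, T4, T2, T6, T5. Verifying each step:
  pool = (0, 2, 3)
  run T1 (needs (0, 2, 1), free (0, 2, 3)); after release of (2, 2, 0) the pool is (2, 4, 3)
  run T4 (needs (1, 1, 0), free (2, 4, 3)); after release of (0, 3, 0) the pool is (2, 7, 3)
  run T2 (needs (1, 4, 0), free (2, 7, 3)); after release of (0, 1, 0) the pool is (2, 8, 3)
  run T6 (needs (1, 2, 2), free (2, 8, 3)); after release of (0, 1, 1) the pool is (2, 9, 4)
  run T5 (needs (1, 2, 1), free (2, 9, 4)); after release of (2, 1, 1) the pool is (4, 10, 5)


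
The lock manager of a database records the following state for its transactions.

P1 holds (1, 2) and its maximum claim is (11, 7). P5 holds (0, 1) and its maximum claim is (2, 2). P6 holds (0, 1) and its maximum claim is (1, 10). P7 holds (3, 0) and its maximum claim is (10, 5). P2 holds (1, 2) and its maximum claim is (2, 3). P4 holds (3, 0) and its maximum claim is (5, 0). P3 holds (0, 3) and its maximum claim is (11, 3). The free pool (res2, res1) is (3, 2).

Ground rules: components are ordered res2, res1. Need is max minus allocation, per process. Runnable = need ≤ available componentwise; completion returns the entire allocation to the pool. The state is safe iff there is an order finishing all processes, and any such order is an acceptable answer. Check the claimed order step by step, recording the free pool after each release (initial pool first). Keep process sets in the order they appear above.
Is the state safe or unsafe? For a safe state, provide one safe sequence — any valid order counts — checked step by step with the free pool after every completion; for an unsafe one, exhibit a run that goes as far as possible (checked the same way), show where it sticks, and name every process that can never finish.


SAFE. One safe sequence: P4, P5, P2, P7, P1, P3, P6.
Key observation: the first exact fit in this order is P7 — it needs (7, 5) with (7, 5) free, meeting a requested resource to the last unit.
Walking it through:
  pool = (3, 2)
  P4: need (2, 0) fits (3, 2); releases (3, 0), pool now (6, 2)
  P5: need (2, 1) fits (6, 2); releases (0, 1), pool now (6, 3)
  P2: need (1, 1) fits (6, 3); releases (1, 2), pool now (7, 5)
  P7: need (7, 5) fits (7, 5); releases (3, 0), pool now (10, 5)
  P1: need (10, 5) fits (10, 5); releases (1, 2), pool now (11, 7)
  P3: need (11, 0) fits (11, 7); releases (0, 3), pool now (11, 10)
  P6: need (1, 9) fits (11, 10); releases (0, 1), pool now (11, 11)


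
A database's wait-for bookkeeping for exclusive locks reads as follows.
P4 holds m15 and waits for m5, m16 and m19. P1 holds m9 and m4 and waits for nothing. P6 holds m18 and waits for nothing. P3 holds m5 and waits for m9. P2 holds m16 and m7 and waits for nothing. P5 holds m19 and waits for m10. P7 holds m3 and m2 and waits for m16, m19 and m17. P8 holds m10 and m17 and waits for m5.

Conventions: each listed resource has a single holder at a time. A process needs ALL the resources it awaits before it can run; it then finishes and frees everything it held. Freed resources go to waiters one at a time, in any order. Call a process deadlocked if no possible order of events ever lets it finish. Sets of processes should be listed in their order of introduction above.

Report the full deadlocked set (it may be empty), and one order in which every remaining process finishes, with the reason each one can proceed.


Nothing here is deadlocked.
Key observation: there is no circular wait here — follow any chain and it reaches a process that is free to run now.
One completion order for the rest: P1, P6, P3, P8, P2, P5, P4, P7.
Check, step by step:
  P1: no waits; runs immediately, freeing m9 and m4
  P6: no waits; runs immediately, freeing m18
  P3 waits on m9 — all released -> runs and releases m5
  P8 waits on m5 — all released -> runs and releases m10 and m17
  P2: no waits; runs immediately, freeing m16 and m7
  P5 waits on m10 — all released -> runs and releases m19
  P4 waits on m5, m16 and m19 — all released -> runs and releases m15
  P7 waits on m16, m19 and m17 — all released -> runs and releases m3 and m2


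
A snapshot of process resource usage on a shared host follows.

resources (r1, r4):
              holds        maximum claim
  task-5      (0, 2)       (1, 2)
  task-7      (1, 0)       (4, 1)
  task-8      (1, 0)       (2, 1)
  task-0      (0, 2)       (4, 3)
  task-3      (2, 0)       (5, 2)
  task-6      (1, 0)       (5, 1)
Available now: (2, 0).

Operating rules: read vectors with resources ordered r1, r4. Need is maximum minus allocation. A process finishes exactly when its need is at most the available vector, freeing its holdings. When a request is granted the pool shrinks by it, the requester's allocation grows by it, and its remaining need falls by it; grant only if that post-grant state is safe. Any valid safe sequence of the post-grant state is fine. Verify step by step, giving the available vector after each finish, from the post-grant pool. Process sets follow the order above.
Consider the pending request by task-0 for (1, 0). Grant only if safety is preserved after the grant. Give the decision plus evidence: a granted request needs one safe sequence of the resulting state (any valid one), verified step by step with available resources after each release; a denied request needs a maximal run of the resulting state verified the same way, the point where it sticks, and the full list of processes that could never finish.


DENY: after the grant no complete ordering would exist.
Key observation: task-5, task-8 can finish, but then (2, 2) is all there is, and the blocked group's r1 demands exceed it.
After a pretend grant, a maximal execution: task-5, task-8 — then nothing else fits. Walking it through:
  pool = (1, 0)
  task-5: need (1, 0) fits (1, 0); releases (0, 2), pool now (1, 2)
  task-8: need (1, 1) fits (1, 2); releases (1, 0), pool now (2, 2)
  task-7 still needs (3, 1) but only (2, 2) is free — short on r1
  task-0 still needs (3, 1) but only (2, 2) is free — short on r1
  task-3 still needs (3, 2) but only (2, 2) is free — short on r1
  task-6 still needs (4, 1) but only (2, 2) is free — short on r1
Post-grant, the permanently blocked set is task-7, task-0, task-3 and task-6.


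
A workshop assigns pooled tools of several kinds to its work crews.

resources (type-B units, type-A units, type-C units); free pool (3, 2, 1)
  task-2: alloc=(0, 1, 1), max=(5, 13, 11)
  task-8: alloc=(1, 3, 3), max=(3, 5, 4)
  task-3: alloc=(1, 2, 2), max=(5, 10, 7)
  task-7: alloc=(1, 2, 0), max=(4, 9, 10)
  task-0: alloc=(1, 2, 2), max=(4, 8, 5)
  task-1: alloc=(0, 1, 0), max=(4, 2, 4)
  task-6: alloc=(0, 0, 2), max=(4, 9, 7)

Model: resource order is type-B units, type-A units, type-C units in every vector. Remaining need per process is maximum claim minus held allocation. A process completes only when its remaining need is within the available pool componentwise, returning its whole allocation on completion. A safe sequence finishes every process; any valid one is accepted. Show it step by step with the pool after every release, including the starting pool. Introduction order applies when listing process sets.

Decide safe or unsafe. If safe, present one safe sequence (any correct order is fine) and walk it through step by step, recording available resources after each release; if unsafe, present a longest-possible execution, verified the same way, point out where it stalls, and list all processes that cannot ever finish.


The state is SAFE; one workable sequence: task-8, task-1, task-0, task-3, task-6, task-7, task-2.
Key observation: at task-8 the run first touches a limit — (2, 2, 1) against (3, 2, 1), exact on a resource it actually requests.
Walking it through:
  pool = (3, 2, 1)
  task-8 needs (2, 2, 1) <= (3, 2, 1) -> finishes; pool += (1, 3, 3) = (4, 5, 4)
  task-1 needs (4, 1, 4) <= (4, 5, 4) -> finishes; pool += (0, 1, 0) = (4, 6, 4)
  task-0 needs (3, 6, 3) <= (4, 6, 4) -> finishes; pool += (1, 2, 2) = (5, 8, 6)
  task-3 needs (4, 8, 5) <= (5, 8, 6) -> finishes; pool += (1, 2, 2) = (6, 10, 8)
  task-6 needs (4, 9, 5) <= (6, 10, 8) -> finishes; pool += (0, 0, 2) = (6, 10, 10)
  task-7 needs (3, 7, 10) <= (6, 10, 10) -> finishes; pool += (1, 2, 0) = (7, 12, 10)
  task-2 needs (5, 12, 10) <= (7, 12, 10) -> finishes; pool += (0, 1, 1) = (7, 13, 11)


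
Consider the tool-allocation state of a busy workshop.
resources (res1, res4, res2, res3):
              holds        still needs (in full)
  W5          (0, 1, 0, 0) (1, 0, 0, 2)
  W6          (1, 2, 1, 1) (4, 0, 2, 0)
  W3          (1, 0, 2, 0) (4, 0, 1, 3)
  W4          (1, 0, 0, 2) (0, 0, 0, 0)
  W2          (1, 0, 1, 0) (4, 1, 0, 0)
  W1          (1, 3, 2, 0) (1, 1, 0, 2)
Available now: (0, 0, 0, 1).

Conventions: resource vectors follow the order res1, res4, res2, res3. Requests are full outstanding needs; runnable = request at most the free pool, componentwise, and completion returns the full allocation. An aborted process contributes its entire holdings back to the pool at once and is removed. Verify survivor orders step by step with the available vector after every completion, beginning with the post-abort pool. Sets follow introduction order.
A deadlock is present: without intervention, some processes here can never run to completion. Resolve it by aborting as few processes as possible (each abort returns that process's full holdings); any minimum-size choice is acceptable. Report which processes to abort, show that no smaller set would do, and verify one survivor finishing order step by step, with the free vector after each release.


The answer: abort W3 and W2.
Key observation: W6 was stuck for good until W3 and W2 gave back (2, 0, 3, 0); in the order shown it finishes at step 4.
Why nothing smaller works — every single abort fails: W5 alone leaves W6 blocked (short on res1); W6 alone leaves W3 blocked (short on res1); W3 alone leaves W6 blocked (short on res1); W4 alone leaves W6 blocked (short on res1); W2 alone leaves W6 blocked (short on res1); W1 alone leaves W6 blocked (short on res1).
The survivors complete as W4, W5, W1, W6. Step-by-step check (starting from the post-abort pool):
  pool = (2, 0, 3, 1)
  W4: need (0, 0, 0, 0) fits (2, 0, 3, 1); releases (1, 0, 0, 2), pool now (3, 0, 3, 3)
  W5: need (1, 0, 0, 2) fits (3, 0, 3, 3); releases (0, 1, 0, 0), pool now (3, 1, 3, 3)
  W1: need (1, 1, 0, 2) fits (3, 1, 3, 3); releases (1, 3, 2, 0), pool now (4, 4, 5, 3)
  W6: need (4, 0, 2, 0) fits (4, 4, 5, 3); releases (1, 2, 1, 1), pool now (5, 6, 6, 4)


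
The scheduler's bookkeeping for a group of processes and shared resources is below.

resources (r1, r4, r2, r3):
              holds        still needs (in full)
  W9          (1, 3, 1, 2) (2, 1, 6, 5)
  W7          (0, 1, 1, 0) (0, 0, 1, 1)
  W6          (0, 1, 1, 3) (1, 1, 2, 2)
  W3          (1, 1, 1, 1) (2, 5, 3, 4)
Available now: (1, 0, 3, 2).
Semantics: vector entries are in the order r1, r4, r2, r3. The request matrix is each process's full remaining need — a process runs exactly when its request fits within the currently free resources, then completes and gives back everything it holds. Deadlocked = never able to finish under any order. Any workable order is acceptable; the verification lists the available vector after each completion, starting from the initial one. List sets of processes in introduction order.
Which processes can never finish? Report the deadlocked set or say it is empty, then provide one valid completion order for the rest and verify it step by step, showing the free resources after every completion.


The deadlocked set is W9 and W3.
Key observation: W7, W6 can finish, but then (1, 2, 5, 5) is all there is, and the blocked group's r1 demands exceed it.
One completion order for the rest: W7, W6. Step-by-step check:
  pool = (1, 0, 3, 2)
  W7 needs (0, 0, 1, 1) <= (1, 0, 3, 2) -> finishes; pool += (0, 1, 1, 0) = (1, 1, 4, 2)
  W6 needs (1, 1, 2, 2) <= (1, 1, 4, 2) -> finishes; pool += (0, 1, 1, 3) = (1, 2, 5, 5)
The blocked processes can never fit:
  blocked: W9 wants (2, 1, 6, 5), pool (1, 2, 5, 5) — not enough r1 and r2
  blocked: W3 wants (2, 5, 3, 4), pool (1, 2, 5, 5) — not enough r1 and r4


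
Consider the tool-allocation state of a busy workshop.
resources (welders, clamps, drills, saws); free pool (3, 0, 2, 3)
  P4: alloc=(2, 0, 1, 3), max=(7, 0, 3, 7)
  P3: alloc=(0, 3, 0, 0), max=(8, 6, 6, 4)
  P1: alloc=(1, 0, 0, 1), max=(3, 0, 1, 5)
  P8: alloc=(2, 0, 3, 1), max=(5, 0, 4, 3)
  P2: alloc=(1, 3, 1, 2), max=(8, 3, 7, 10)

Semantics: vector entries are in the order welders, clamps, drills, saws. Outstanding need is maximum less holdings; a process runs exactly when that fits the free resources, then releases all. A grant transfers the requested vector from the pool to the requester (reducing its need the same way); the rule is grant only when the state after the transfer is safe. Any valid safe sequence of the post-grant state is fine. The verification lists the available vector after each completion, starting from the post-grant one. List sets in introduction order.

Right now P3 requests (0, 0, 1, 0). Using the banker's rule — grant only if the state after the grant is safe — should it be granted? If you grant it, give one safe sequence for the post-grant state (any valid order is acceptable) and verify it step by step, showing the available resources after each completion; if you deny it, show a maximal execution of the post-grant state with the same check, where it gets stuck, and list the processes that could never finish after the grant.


DENY. Granting would leave the state unsafe.
Key observation: after P8, P4, P1 the pool peaks at (8, 0, 5, 8), and each blocked process is short somewhere: P3 on clamps; P2 on drills.
After a pretend grant, a maximal execution: P8, P4, P1 — then nothing else fits. Step-by-step check:
  pool = (3, 0, 1, 3)
  run P8 (needs (3, 0, 1, 2), free (3, 0, 1, 3)); after release of (2, 0, 3, 1) the pool is (5, 0, 4, 4)
  run P4 (needs (5, 0, 2, 4), free (5, 0, 4, 4)); after release of (2, 0, 1, 3) the pool is (7, 0, 5, 7)
  run P1 (needs (2, 0, 1, 4), free (7, 0, 5, 7)); after release of (1, 0, 0, 1) the pool is (8, 0, 5, 8)
  P3 cannot run: need (8, 3, 5, 4) vs free (8, 0, 5, 8) (insufficient clamps)
  P2 cannot run: need (7, 0, 6, 8) vs free (8, 0, 5, 8) (insufficient drills)
Had the request been granted, P3 and P2 could never finish.


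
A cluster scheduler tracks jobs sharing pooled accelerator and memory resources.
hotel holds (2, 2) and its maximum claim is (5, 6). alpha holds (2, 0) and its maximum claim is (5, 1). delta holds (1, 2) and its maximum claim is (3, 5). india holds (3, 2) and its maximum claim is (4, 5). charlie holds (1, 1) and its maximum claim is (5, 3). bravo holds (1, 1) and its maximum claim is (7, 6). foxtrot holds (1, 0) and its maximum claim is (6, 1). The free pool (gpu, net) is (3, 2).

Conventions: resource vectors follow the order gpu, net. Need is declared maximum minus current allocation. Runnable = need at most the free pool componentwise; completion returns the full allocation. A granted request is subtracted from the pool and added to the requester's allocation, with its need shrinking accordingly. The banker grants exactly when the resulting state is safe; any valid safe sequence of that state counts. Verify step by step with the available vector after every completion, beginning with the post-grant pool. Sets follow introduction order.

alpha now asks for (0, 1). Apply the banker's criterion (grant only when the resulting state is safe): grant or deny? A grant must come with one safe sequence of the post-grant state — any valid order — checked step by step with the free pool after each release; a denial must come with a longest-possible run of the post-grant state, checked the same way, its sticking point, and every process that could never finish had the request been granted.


GRANT — the state after the grant stays safe, e.g. via alpha, charlie, india, bravo, delta, foxtrot, hotel.
Key observation: post-grant, (3, 1) remains, and an order beginning with alpha completes everyone.
Verifying the post-grant state step by step:
  pool = (3, 1)
  run alpha (needs (3, 0), free (3, 1)); after release of (2, 1) the pool is (5, 2)
  run charlie (needs (4, 2), free (5, 2)); after release of (1, 1) the pool is (6, 3)
  run india (needs (1, 3), free (6, 3)); after release of (3, 2) the pool is (9, 5)
  run bravo (needs (6, 5), free (9, 5)); after release of (1, 1) the pool is (10, 6)
  run delta (needs (2, 3), free (10, 6)); after release of (1, 2) the pool is (11, 8)
  run foxtrot (needs (5, 1), free (11, 8)); after release of (1, 0) the pool is (12, 8)
  run hotel (needs (3, 4), free (12, 8)); after release of (2, 2) the pool is (14, 10)


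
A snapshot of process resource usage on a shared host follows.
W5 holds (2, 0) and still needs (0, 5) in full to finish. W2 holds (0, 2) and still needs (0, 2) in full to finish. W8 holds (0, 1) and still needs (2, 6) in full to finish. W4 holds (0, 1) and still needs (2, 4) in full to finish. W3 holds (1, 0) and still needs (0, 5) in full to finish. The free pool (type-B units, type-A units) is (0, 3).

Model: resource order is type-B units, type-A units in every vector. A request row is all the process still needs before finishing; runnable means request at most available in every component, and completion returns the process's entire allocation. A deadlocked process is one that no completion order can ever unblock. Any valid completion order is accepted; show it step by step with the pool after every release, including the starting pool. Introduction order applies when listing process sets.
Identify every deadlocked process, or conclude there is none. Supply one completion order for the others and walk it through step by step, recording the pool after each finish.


No process is deadlocked.
Key observation: there is always a runnable process — W2 first — so the state unwinds completely.
The rest can finish in the order W2, W3, W5, W4, W8. Walking it through:
  pool = (0, 3)
  run W2 (needs (0, 2), free (0, 3)); after release of (0, 2) the pool is (0, 5)
  run W3 (needs (0, 5), free (0, 5)); after release of (1, 0) the pool is (1, 5)
  run W5 (needs (0, 5), free (1, 5)); after release of (2, 0) the pool is (3, 5)
  run W4 (needs (2, 4), free (3, 5)); after release of (0, 1) the pool is (3, 6)
  run W8 (needs (2, 6), free (3, 6)); after release of (0, 1) the pool is (3, 7)
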